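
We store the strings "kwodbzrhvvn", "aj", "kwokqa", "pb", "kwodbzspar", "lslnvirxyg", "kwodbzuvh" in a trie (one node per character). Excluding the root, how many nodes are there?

35

Trace insertions, counting only characters that open a new branch:
  "kwodbzrhvvn" → 11 new (k, w, o, d, b, z, r, h, v, v, n)
  "aj" → 2 new (a, j)
  "kwokqa" → prefix "kwo" already present; 3 new (k, q, a)
  "pb" → 2 new (p, b)
  "kwodbzspar" → prefix "kwodbz" already present; 4 new (s, p, a, r)
  "lslnvirxyg" → 10 new (l, s, l, n, v, i, r, x, y, g)
  "kwodbzuvh" → prefix "kwodbz" already present; 3 new (u, v, h)
Total nodes = 11 + 2 + 3 + 2 + 4 + 10 + 3 = 35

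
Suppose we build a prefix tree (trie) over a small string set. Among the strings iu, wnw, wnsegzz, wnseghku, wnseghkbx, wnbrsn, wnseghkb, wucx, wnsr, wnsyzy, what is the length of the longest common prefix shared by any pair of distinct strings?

The deepest shared node is where two words last agree before diverging.
e.g. "wnseghkb" and "wnseghkbx" share the prefix "wnseghkb" of length 8; no pair shares a longer one.
Longest shared-prefix length: 8

8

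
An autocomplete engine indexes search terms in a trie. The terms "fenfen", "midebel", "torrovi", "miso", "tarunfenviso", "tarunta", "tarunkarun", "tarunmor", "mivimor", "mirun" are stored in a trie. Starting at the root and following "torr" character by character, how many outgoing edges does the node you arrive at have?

The children of the "torr" node are the distinct next characters among strings starting with "torr".
Distinct next characters after "torr": o.
That node has 1 child edge.

1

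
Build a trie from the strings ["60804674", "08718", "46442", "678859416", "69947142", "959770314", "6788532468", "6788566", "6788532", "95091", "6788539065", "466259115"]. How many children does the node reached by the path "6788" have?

Follow the path "6788" to its node, then look at its outgoing edges.
Characters that immediately follow "6788" among the stored strings: {5}.
That node has 1 child edge.

1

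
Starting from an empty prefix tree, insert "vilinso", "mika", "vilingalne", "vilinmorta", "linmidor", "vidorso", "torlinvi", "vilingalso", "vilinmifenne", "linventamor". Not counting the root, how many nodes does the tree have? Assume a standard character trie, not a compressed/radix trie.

For each word, the new-node count is its length minus the longest prefix already in the trie:
  "vilinso" → 7 new (v, i, l, i, n, s, o)
  "mika" → 4 new (m, i, k, a)
  "vilingalne" → prefix "vilin" already present; 5 new (g, a, l, n, e)
  "vilinmorta" → prefix "vilin" already present; 5 new (m, o, r, t, a)
  "linmidor" → 8 new (l, i, n, m, i, d, o, r)
  "vidorso" → prefix "vi" already present; 5 new (d, o, r, s, o)
  "torlinvi" → 8 new (t, o, r, l, i, n, v, i)
  "vilingalso" → prefix "vilingal" already present; 2 new (s, o)
  "vilinmifenne" → prefix "vilinm" already present; 6 new (i, f, e, n, n, e)
  "linventamor" → prefix "lin" already present; 8 new (v, e, n, t, a, m, o, r)
Total nodes = 7 + 4 + 5 + 5 + 8 + 5 + 8 + 2 + 6 + 8 = 58

58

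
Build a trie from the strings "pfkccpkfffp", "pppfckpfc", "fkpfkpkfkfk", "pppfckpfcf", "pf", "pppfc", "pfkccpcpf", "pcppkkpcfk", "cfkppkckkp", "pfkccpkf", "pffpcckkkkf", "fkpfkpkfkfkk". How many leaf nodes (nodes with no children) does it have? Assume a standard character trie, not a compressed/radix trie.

7

A leaf is a node with no children — equivalently, the end of a word that is not a proper prefix of any other stored word.
Those words: "cfkppkckkp", "fkpfkpkfkfkk", "pcppkkpcfk", "pffpcckkkkf", "pfkccpcpf", "pfkccpkfffp", "pppfckpfcf"
Leaf count: 7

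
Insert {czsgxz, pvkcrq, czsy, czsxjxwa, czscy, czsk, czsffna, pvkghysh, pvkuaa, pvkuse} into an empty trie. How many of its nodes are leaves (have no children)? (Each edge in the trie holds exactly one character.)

A leaf is a node with no children — equivalently, the end of a word that is not a proper prefix of any other stored word.
Those words: "czscy", "czsffna", "czsgxz", "czsk", "czsxjxwa", "czsy", "pvkcrq", "pvkghysh", "pvkuaa", "pvkuse"
Leaf count: 10

10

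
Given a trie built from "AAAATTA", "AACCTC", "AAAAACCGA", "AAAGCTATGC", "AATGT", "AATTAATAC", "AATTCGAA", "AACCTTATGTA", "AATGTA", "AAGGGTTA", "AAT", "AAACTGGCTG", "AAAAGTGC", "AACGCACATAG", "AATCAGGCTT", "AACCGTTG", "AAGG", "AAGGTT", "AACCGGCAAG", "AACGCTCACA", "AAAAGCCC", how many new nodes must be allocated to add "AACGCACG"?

"AACGCAC" is already a path in the trie; the remaining "G" must be added.
New nodes needed: |"AACGCACG"| − 7 = 8 − 7 = 1.

1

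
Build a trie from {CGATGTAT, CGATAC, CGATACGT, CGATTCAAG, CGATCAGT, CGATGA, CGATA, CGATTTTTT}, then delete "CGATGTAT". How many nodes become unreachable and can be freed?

3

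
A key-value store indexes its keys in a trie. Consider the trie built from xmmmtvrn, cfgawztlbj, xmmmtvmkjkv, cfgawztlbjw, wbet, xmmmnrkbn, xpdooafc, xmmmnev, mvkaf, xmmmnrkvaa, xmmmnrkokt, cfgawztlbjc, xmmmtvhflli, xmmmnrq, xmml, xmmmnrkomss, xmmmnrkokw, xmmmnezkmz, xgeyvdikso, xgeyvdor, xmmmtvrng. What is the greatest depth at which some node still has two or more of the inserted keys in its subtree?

10

Equivalently: take the maximum, over all pairs, of their longest common prefix length.
"cfgawztlbj" and "cfgawztlbjc" agree on "cfgawztlbj" (10 characters) before diverging; nothing deeper is shared.
Longest shared-prefix length: 10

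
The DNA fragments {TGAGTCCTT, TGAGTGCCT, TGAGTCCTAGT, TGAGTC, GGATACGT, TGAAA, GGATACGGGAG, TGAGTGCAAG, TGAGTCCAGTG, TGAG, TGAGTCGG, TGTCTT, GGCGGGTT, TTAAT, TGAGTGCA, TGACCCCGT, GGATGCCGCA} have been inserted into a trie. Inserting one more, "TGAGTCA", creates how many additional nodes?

"TGAGTC" is already a path in the trie; the remaining "A" must be added.
Each of the 1 remaining characters creates one node.

1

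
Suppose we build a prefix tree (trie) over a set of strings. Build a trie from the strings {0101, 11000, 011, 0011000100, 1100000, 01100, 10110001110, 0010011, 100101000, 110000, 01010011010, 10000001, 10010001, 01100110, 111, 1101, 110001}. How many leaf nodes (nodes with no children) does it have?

Leaves are exactly the stored words that no other stored word extends.
Those words: "0010011", "0011000100", "01010011010", "01100110", "10000001", "10010001", "100101000", "10110001110", "1100000", "110001", "1101", "111"
Leaf count: 12

12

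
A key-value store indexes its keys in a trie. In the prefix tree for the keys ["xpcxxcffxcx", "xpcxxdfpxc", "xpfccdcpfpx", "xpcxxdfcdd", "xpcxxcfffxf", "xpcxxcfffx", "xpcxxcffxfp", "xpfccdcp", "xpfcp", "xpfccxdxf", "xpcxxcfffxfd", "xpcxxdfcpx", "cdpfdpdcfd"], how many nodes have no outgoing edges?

A leaf is a node with no children — equivalently, the end of a word that is not a proper prefix of any other stored word.
Those words: "cdpfdpdcfd", "xpcxxcfffxfd", "xpcxxcffxcx", "xpcxxcffxfp", "xpcxxdfcdd", "xpcxxdfcpx", "xpcxxdfpxc", "xpfccdcpfpx", "xpfccxdxf", "xpfcp"
Leaf count: 10

10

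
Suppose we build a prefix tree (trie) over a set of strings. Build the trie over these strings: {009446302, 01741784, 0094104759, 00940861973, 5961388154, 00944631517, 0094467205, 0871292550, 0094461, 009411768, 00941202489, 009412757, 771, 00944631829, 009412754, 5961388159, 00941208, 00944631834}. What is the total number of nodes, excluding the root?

81

Trace insertions, counting only characters that open a new branch:
  "009446302" → 9 new (0, 0, 9, 4, 4, 6, 3, 0, 2)
  "01741784" → prefix "0" already present; 7 new (1, 7, 4, 1, 7, 8, 4)
  "0094104759" → prefix "0094" already present; 6 new (1, 0, 4, 7, 5, 9)
  "00940861973" → prefix "0094" already present; 7 new (0, 8, 6, 1, 9, 7, 3)
  "5961388154" → 10 new (5, 9, 6, 1, 3, 8, 8, 1, 5, 4)
  "00944631517" → prefix "0094463" already present; 4 new (1, 5, 1, 7)
  "0094467205" → prefix "009446" already present; 4 new (7, 2, 0, 5)
  "0871292550" → prefix "0" already present; 9 new (8, 7, 1, 2, 9, 2, 5, 5, 0)
  "0094461" → prefix "009446" already present; 1 new (1)
  "009411768" → prefix "00941" already present; 4 new (1, 7, 6, 8)
  "00941202489" → prefix "00941" already present; 6 new (2, 0, 2, 4, 8, 9)
  "009412757" → prefix "009412" already present; 3 new (7, 5, 7)
  "771" → 3 new (7, 7, 1)
  "00944631829" → prefix "00944631" already present; 3 new (8, 2, 9)
  "009412754" → prefix "00941275" already present; 1 new (4)
  "5961388159" → prefix "596138815" already present; 1 new (9)
  "00941208" → prefix "0094120" already present; 1 new (8)
  "00944631834" → prefix "009446318" already present; 2 new (3, 4)
Total nodes = 9 + 7 + 6 + 7 + 10 + 4 + 4 + 9 + 1 + 4 + 6 + 3 + 3 + 3 + 1 + 1 + 1 + 2 = 81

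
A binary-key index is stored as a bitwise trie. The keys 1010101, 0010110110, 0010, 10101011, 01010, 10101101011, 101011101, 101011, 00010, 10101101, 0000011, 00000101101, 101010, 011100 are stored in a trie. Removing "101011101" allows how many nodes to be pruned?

A node on "101011101"'s path can go only if nothing else ends at it or branches off below it.
The suffix "101" (3 nodes) is used only by "101011101"; the node for "101011" still has the child "0", so pruning stops there.
Nodes removed: 3

3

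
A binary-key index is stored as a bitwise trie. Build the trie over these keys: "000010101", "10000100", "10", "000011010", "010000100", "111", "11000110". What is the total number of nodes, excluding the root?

Trie structure (* marks end of a word):
(root)
├─ 0
│  ├─ 0
│  │  └─ 0
│  │     └─ 0
│  │        └─ 1
│  │           ├─ 0
│  │           │  └─ 1
│  │           │     └─ 0
│  │           │        └─ 1 *
│  │           └─ 1
│  │              └─ 0
│  │                 └─ 1
│  │                    └─ 0 *
│  └─ 1
│     └─ 0
│        └─ 0
│           └─ 0
│              └─ 0
│                 └─ 1
│                    └─ 0
│                       └─ 0 *
└─ 1
   ├─ 0 *
   │  └─ 0
   │     └─ 0
   │        └─ 0
   │           └─ 1
   │              └─ 0
   │                 └─ 0 *
   └─ 1
      ├─ 0
      │  └─ 0
      │     └─ 0
      │        └─ 1
      │           └─ 1
      │              └─ 0 *
      └─ 1 *
Counting every labelled node above: 37.

37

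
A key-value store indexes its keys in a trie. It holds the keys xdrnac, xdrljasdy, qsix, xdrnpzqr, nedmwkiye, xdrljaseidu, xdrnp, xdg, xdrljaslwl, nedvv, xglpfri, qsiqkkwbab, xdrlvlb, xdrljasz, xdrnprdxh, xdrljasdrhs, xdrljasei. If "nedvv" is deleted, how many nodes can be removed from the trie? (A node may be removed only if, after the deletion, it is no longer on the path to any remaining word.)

Walk "nedvv" from the leaf back toward the root, removing each node that no remaining word uses.
The suffix "vv" (2 nodes) is used only by "nedvv"; the node for "ned" still has the child "m", so pruning stops there.
Nodes removed: 2

2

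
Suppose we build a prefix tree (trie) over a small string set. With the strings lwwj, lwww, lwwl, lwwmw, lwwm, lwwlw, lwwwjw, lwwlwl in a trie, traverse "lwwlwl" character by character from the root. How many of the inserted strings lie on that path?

Check each prefix of "lwwlwl" against the stored set — each match is an end-marker on the path.
Prefixes of the query that are stored words: "lwwl", "lwwlw", "lwwlwl"
Count: 3

3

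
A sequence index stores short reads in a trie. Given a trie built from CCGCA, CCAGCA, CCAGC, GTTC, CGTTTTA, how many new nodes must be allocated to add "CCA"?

0

"CCA" is already a full path in the trie; only an end-marker is added.
No new nodes are needed: 0.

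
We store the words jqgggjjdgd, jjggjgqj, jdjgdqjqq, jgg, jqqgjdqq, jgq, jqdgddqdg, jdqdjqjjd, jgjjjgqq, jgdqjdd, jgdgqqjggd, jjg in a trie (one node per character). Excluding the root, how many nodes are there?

66

For each word, the new-node count is its length minus the longest prefix already in the trie:
  "jqgggjjdgd" → 10 new (j, q, g, g, g, j, j, d, g, d)
  "jjggjgqj" → prefix "j" already present; 7 new (j, g, g, j, g, q, j)
  "jdjgdqjqq" → prefix "j" already present; 8 new (d, j, g, d, q, j, q, q)
  "jgg" → prefix "j" already present; 2 new (g, g)
  "jqqgjdqq" → prefix "jq" already present; 6 new (q, g, j, d, q, q)
  "jgq" → prefix "jg" already present; 1 new (q)
  "jqdgddqdg" → prefix "jq" already present; 7 new (d, g, d, d, q, d, g)
  "jdqdjqjjd" → prefix "jd" already present; 7 new (q, d, j, q, j, j, d)
  "jgjjjgqq" → prefix "jg" already present; 6 new (j, j, j, g, q, q)
  "jgdqjdd" → prefix "jg" already present; 5 new (d, q, j, d, d)
  "jgdgqqjggd" → prefix "jgd" already present; 7 new (g, q, q, j, g, g, d)
  "jjg" → prefix "jjg" already present; 0 new (none)
Total nodes = 10 + 7 + 8 + 2 + 6 + 1 + 7 + 7 + 6 + 5 + 7 + 0 = 66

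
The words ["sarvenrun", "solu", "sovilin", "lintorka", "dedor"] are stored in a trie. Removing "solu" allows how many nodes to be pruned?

2

Walk "solu" from the leaf back toward the root, removing each node that no remaining word uses.
The suffix "lu" (2 nodes) is used only by "solu"; the node for "so" still has the child "v", so pruning stops there.
Nodes removed: 2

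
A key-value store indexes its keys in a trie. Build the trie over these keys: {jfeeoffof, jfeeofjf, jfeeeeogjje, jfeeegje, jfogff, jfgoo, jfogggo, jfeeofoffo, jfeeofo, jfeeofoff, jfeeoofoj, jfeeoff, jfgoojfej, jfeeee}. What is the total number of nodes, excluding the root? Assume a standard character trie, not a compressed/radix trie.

43

For each word, the new-node count is its length minus the longest prefix already in the trie:
  "jfeeoffof" → 9 new (j, f, e, e, o, f, f, o, f)
  "jfeeofjf" → prefix "jfeeof" already present; 2 new (j, f)
  "jfeeeeogjje" → prefix "jfee" already present; 7 new (e, e, o, g, j, j, e)
  "jfeeegje" → prefix "jfeee" already present; 3 new (g, j, e)
  "jfogff" → prefix "jf" already present; 4 new (o, g, f, f)
  "jfgoo" → prefix "jf" already present; 3 new (g, o, o)
  "jfogggo" → prefix "jfog" already present; 3 new (g, g, o)
  "jfeeofoffo" → prefix "jfeeof" already present; 4 new (o, f, f, o)
  "jfeeofo" → prefix "jfeeofo" already present; 0 new (none)
  "jfeeofoff" → prefix "jfeeofoff" already present; 0 new (none)
  "jfeeoofoj" → prefix "jfeeo" already present; 4 new (o, f, o, j)
  "jfeeoff" → prefix "jfeeoff" already present; 0 new (none)
  "jfgoojfej" → prefix "jfgoo" already present; 4 new (j, f, e, j)
  "jfeeee" → prefix "jfeeee" already present; 0 new (none)
Total nodes = 9 + 2 + 7 + 3 + 4 + 3 + 3 + 4 + 0 + 0 + 4 + 0 + 4 + 0 = 43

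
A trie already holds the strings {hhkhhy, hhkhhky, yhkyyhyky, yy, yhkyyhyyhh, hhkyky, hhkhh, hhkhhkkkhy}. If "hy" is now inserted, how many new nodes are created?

Walking "hy" from the root, the first 1 characters ("h") follow existing edges; "y" is the first miss.
So 2 − 1 = 1 new nodes.

1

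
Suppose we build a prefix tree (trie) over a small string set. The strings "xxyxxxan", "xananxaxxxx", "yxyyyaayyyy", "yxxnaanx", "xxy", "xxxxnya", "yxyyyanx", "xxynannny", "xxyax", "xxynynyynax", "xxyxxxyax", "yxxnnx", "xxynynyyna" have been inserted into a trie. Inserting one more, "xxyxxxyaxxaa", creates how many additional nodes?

3

The longest prefix of "xxyxxxyaxxaa" already in the trie is "xxyxxxyax" (length 9).
So 12 − 9 = 3 new nodes.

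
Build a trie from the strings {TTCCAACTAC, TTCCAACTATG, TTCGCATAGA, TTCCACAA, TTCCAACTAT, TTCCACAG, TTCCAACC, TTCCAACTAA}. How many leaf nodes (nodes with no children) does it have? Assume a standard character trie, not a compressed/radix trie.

7

A leaf is a node with no children — equivalently, the end of a word that is not a proper prefix of any other stored word.
Those words: "TTCCAACC", "TTCCAACTAA", "TTCCAACTAC", "TTCCAACTATG", "TTCCACAA", "TTCCACAG", "TTCGCATAGA"
Leaf count: 7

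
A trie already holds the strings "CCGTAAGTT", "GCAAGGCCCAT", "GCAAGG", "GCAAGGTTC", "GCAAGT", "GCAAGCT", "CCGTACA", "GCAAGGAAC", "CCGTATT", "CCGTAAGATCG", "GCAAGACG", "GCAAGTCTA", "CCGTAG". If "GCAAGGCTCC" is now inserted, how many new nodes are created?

"GCAAGGC" is already a path in the trie; the remaining "TCC" must be added.
New nodes needed: |"GCAAGGCTCC"| − 7 = 10 − 7 = 3.

3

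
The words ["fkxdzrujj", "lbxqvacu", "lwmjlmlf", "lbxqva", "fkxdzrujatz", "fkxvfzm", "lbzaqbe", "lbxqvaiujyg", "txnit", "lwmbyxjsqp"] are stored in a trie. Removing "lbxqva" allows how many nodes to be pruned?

0

After clearing the end-marker at "lbxqva", prune upward until reaching a node still needed by another word.
Every node on "lbxqva" is still needed (e.g. by "lbxqvacu"), so nothing is freed.
Nodes removed: 0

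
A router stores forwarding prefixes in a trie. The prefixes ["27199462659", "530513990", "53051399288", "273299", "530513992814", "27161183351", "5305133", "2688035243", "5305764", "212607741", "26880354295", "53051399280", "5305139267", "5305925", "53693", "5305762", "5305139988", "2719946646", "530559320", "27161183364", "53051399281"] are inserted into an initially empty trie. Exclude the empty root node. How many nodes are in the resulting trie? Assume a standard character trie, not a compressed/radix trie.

85

For each word, the new-node count is its length minus the longest prefix already in the trie:
  "27199462659" → 11 new (2, 7, 1, 9, 9, 4, 6, 2, 6, 5, 9)
  "530513990" → 9 new (5, 3, 0, 5, 1, 3, 9, 9, 0)
  "53051399288" → prefix "53051399" already present; 3 new (2, 8, 8)
  "273299" → prefix "27" already present; 4 new (3, 2, 9, 9)
  "530513992814" → prefix "5305139928" already present; 2 new (1, 4)
  "27161183351" → prefix "271" already present; 8 new (6, 1, 1, 8, 3, 3, 5, 1)
  "5305133" → prefix "530513" already present; 1 new (3)
  "2688035243" → prefix "2" already present; 9 new (6, 8, 8, 0, 3, 5, 2, 4, 3)
  "5305764" → prefix "5305" already present; 3 new (7, 6, 4)
  "212607741" → prefix "2" already present; 8 new (1, 2, 6, 0, 7, 7, 4, 1)
  "26880354295" → prefix "2688035" already present; 4 new (4, 2, 9, 5)
  "53051399280" → prefix "5305139928" already present; 1 new (0)
  "5305139267" → prefix "5305139" already present; 3 new (2, 6, 7)
  "5305925" → prefix "5305" already present; 3 new (9, 2, 5)
  "53693" → prefix "53" already present; 3 new (6, 9, 3)
  "5305762" → prefix "530576" already present; 1 new (2)
  "5305139988" → prefix "53051399" already present; 2 new (8, 8)
  "2719946646" → prefix "2719946" already present; 3 new (6, 4, 6)
  "530559320" → prefix "5305" already present; 5 new (5, 9, 3, 2, 0)
  "27161183364" → prefix "271611833" already present; 2 new (6, 4)
  "53051399281" → prefix "53051399281" already present; 0 new (none)
Total nodes = 11 + 9 + 3 + 4 + 2 + 8 + 1 + 9 + 3 + 8 + 4 + 1 + 3 + 3 + 3 + 1 + 2 + 3 + 5 + 2 + 0 = 85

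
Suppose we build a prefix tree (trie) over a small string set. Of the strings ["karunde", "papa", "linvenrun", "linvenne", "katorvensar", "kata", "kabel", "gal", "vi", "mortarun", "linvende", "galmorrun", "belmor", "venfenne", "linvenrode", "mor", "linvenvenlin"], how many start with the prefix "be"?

1

Walk to "be"; the words in its subtree are exactly those with that prefix.
Words under "be": belmor
Count: 1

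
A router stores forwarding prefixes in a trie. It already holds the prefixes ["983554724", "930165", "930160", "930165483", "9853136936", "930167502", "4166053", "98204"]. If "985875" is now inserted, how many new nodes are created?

"985" is already a path in the trie; the remaining "875" must be added.
So 6 − 3 = 3 new nodes.

3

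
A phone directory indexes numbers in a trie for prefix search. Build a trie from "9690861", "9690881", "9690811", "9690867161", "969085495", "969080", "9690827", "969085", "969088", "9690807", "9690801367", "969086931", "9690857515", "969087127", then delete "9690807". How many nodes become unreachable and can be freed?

1

A node on "9690807"'s path can go only if nothing else ends at it or branches off below it.
The suffix "7" (1 node) is used only by "9690807"; the node for "969080" still has the child "1", so pruning stops there.
Nodes removed: 1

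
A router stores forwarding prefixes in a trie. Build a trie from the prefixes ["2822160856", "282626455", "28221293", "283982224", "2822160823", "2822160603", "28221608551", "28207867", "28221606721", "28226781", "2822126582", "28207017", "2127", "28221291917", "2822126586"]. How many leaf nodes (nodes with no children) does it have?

15

A leaf is a node with no children — equivalently, the end of a word that is not a proper prefix of any other stored word.
Those words: "2127", "28207017", "28207867", "2822126582", "2822126586", "28221291917", "28221293", "2822160603", "28221606721", "2822160823", "28221608551", "2822160856", "28226781", "282626455", "283982224"
Leaf count: 15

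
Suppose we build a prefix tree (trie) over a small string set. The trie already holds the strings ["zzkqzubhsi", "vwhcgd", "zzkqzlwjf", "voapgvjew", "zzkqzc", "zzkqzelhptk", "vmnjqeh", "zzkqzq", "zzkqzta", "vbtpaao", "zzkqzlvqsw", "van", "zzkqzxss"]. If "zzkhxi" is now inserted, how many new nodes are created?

3

The longest prefix of "zzkhxi" already in the trie is "zzk" (length 3).
So 6 − 3 = 3 new nodes.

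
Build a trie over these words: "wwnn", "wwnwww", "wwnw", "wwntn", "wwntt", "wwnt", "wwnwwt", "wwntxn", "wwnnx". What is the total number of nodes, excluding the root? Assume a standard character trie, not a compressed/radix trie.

Trace insertions, counting only characters that open a new branch:
  "wwnn" → 4 new (w, w, n, n)
  "wwnwww" → prefix "wwn" already present; 3 new (w, w, w)
  "wwnw" → prefix "wwnw" already present; 0 new (none)
  "wwntn" → prefix "wwn" already present; 2 new (t, n)
  "wwntt" → prefix "wwnt" already present; 1 new (t)
  "wwnt" → prefix "wwnt" already present; 0 new (none)
  "wwnwwt" → prefix "wwnww" already present; 1 new (t)
  "wwntxn" → prefix "wwnt" already present; 2 new (x, n)
  "wwnnx" → prefix "wwnn" already present; 1 new (x)
Total nodes = 4 + 3 + 0 + 2 + 1 + 0 + 1 + 2 + 1 = 14

14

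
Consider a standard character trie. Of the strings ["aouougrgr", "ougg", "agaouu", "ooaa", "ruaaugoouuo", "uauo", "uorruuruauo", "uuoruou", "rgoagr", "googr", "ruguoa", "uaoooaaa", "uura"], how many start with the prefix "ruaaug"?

1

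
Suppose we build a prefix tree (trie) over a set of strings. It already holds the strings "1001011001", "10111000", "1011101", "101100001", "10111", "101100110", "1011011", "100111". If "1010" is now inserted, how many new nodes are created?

1

The longest prefix of "1010" already in the trie is "101" (length 3).
New nodes needed: |"1010"| − 3 = 4 − 3 = 1.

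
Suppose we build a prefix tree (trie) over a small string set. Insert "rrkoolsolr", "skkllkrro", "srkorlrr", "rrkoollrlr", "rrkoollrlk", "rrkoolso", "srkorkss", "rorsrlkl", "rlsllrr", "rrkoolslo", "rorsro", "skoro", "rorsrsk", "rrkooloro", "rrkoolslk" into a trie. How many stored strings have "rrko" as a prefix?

7

Walk to "rrko"; the words in its subtree are exactly those with that prefix.
Matches: "rrkoollrlk", "rrkoollrlr", "rrkooloro", "rrkoolslk", "rrkoolslo", "rrkoolso", "rrkoolsolr"
Count: 7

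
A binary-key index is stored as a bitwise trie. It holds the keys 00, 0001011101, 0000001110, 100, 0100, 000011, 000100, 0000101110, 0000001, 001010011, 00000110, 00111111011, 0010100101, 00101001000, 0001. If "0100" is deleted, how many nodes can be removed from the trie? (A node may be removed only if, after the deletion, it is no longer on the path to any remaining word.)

3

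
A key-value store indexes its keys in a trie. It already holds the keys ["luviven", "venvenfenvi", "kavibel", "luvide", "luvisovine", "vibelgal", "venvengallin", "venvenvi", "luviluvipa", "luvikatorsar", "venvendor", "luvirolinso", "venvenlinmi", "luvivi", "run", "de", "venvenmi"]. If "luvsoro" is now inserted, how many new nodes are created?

4

Walking "luvsoro" from the root, the first 3 characters ("luv") follow existing edges; "s" is the first miss.
Each of the 4 remaining characters creates one node.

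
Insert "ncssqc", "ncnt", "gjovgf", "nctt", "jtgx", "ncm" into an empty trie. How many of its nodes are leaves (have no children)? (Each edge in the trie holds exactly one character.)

6

A leaf is a node with no children — equivalently, the end of a word that is not a proper prefix of any other stored word.
Those words: "gjovgf", "jtgx", "ncm", "ncnt", "ncssqc", "nctt"
Leaf count: 6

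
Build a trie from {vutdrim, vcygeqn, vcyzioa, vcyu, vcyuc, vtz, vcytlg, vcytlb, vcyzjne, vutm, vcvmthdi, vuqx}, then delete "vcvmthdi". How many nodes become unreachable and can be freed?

6

After clearing the end-marker at "vcvmthdi", prune upward until reaching a node still needed by another word.
The suffix "vmthdi" (6 nodes) is used only by "vcvmthdi"; the node for "vc" still has the child "y", so pruning stops there.
Nodes removed: 6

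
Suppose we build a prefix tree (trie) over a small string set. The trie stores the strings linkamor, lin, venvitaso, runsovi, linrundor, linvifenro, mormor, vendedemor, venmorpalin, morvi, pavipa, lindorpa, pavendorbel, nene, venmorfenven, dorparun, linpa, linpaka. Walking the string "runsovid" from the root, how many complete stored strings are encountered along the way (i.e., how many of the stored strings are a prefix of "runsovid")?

Traverse "runsovid" character by character; count nodes along the way that are marked as word ends.
Prefixes of the query that are stored words: "runsovi"
Count: 1

1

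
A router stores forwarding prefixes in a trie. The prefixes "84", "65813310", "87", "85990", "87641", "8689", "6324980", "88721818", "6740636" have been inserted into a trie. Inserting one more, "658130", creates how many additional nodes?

1

Walking "658130" from the root, the first 5 characters ("65813") follow existing edges; "0" is the first miss.
New nodes needed: |"658130"| − 5 = 6 − 5 = 1.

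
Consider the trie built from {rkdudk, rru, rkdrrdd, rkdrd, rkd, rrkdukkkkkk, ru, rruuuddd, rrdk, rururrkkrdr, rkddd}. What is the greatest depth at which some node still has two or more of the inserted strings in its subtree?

4

Look for the deepest trie node that still has at least two words in its subtree.
"rkdrd" and "rkdrrdd" agree on "rkdr" (4 characters) before diverging; nothing deeper is shared.
Longest shared-prefix length: 4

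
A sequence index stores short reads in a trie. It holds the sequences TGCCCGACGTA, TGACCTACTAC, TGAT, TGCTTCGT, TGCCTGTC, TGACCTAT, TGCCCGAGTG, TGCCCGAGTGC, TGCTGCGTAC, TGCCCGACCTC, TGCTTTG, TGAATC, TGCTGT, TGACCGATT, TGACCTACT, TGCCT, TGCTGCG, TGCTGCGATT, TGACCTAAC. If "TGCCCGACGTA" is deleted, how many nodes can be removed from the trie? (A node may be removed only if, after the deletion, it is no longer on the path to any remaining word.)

After clearing the end-marker at "TGCCCGACGTA", prune upward until reaching a node still needed by another word.
The suffix "GTA" (3 nodes) is used only by "TGCCCGACGTA"; the node for "TGCCCGAC" still has the child "C", so pruning stops there.
Nodes removed: 3

3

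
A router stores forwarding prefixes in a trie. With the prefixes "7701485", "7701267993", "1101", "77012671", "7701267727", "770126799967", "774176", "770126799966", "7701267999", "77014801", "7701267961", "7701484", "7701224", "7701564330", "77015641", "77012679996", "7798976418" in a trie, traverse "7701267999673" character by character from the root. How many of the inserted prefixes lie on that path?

3

Check each prefix of "7701267999673" against the stored set — each match is an end-marker on the path.
Prefixes of the query that are stored words: "7701267999", "77012679996", "770126799967"
Count: 3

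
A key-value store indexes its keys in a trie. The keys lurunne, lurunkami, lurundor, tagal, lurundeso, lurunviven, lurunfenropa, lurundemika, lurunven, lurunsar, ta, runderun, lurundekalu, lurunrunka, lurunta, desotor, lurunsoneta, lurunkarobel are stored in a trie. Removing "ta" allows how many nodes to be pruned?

0

Walk "ta" from the leaf back toward the root, removing each node that no remaining word uses.
Every node on "ta" is still needed (e.g. by "tagal"), so nothing is freed.
Nodes removed: 0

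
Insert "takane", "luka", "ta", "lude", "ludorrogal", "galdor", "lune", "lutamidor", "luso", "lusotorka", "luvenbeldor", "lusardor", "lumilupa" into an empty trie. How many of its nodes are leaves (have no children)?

A leaf is a node with no children — equivalently, the end of a word that is not a proper prefix of any other stored word.
Those words: "galdor", "lude", "ludorrogal", "luka", "lumilupa", "lune", "lusardor", "lusotorka", "lutamidor", "luvenbeldor", "takane"
Leaf count: 11

11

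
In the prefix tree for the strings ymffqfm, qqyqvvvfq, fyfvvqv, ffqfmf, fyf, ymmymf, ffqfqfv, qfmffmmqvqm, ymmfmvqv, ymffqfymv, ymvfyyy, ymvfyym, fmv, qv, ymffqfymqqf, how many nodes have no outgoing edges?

14

A leaf is a node with no children — equivalently, the end of a word that is not a proper prefix of any other stored word.
Those words: "ffqfmf", "ffqfqfv", "fmv", "fyfvvqv", "qfmffmmqvqm", "qqyqvvvfq", "qv", "ymffqfm", "ymffqfymqqf", "ymffqfymv", "ymmfmvqv", "ymmymf", "ymvfyym", "ymvfyyy"
Leaf count: 14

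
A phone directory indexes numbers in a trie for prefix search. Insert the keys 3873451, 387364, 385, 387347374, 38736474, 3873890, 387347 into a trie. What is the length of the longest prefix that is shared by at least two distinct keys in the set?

Look for the deepest trie node that still has at least two words in its subtree.
e.g. "387347" and "387347374" share the prefix "387347" of length 6; no pair shares a longer one.
Longest shared-prefix length: 6

6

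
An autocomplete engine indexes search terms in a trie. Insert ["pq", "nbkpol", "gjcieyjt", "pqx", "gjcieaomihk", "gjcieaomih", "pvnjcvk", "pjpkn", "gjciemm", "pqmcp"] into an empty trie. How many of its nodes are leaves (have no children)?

A leaf is a node with no children — equivalently, the end of a word that is not a proper prefix of any other stored word.
Those words: "gjcieaomihk", "gjciemm", "gjcieyjt", "nbkpol", "pjpkn", "pqmcp", "pqx", "pvnjcvk"
Leaf count: 8

8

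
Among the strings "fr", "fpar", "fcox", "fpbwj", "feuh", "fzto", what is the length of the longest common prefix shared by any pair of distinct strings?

Equivalently: take the maximum, over all pairs, of their longest common prefix length.
"fpar" and "fpbwj" agree on "fp" (2 characters) before diverging; nothing deeper is shared.
Longest shared-prefix length: 2

2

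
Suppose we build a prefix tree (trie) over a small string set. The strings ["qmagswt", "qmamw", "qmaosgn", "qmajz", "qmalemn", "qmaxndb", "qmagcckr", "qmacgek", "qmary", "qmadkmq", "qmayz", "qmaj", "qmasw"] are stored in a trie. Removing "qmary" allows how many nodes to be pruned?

2

A node on "qmary"'s path can go only if nothing else ends at it or branches off below it.
The suffix "ry" (2 nodes) is used only by "qmary"; the node for "qma" still has the child "g", so pruning stops there.
Nodes removed: 2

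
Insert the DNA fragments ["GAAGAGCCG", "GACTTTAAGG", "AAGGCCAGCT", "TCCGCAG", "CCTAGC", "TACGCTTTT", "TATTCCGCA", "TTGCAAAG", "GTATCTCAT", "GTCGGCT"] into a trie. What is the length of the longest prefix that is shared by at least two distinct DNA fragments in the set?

2

The deepest shared node is where two words last agree before diverging.
"GAAGAGCCG" and "GACTTTAAGG" agree on "GA" (2 characters) before diverging; nothing deeper is shared.
Longest shared-prefix length: 2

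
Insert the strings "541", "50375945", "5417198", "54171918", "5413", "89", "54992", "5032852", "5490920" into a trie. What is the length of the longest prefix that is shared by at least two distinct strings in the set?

6

Look for the deepest trie node that still has at least two words in its subtree.
"54171918" and "5417198" agree on "541719" (6 characters) before diverging; nothing deeper is shared.
Longest shared-prefix length: 6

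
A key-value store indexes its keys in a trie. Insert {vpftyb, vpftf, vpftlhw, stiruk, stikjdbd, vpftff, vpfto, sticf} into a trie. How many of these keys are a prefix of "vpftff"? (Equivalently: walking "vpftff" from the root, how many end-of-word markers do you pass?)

Traverse "vpftff" character by character; count nodes along the way that are marked as word ends.
Prefixes of the query that are stored words: "vpftf", "vpftff"
Count: 2

2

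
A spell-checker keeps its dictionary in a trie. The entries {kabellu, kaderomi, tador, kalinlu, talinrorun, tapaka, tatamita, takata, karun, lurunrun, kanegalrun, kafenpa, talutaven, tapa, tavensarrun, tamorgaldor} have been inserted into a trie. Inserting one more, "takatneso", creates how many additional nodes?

4

Walking "takatneso" from the root, the first 5 characters ("takat") follow existing edges; "n" is the first miss.
New nodes needed: |"takatneso"| − 5 = 9 − 5 = 4.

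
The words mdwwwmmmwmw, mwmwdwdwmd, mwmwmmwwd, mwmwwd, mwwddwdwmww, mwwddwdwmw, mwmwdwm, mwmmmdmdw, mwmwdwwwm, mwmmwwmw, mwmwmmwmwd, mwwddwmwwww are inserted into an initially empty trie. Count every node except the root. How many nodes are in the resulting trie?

Trace insertions, counting only characters that open a new branch:
  "mdwwwmmmwmw" → 11 new (m, d, w, w, w, m, m, m, w, m, w)
  "mwmwdwdwmd" → prefix "m" already present; 9 new (w, m, w, d, w, d, w, m, d)
  "mwmwmmwwd" → prefix "mwmw" already present; 5 new (m, m, w, w, d)
  "mwmwwd" → prefix "mwmw" already present; 2 new (w, d)
  "mwwddwdwmww" → prefix "mw" already present; 9 new (w, d, d, w, d, w, m, w, w)
  "mwwddwdwmw" → prefix "mwwddwdwmw" already present; 0 new (none)
  "mwmwdwm" → prefix "mwmwdw" already present; 1 new (m)
  "mwmmmdmdw" → prefix "mwm" already present; 6 new (m, m, d, m, d, w)
  "mwmwdwwwm" → prefix "mwmwdw" already present; 3 new (w, w, m)
  "mwmmwwmw" → prefix "mwmm" already present; 4 new (w, w, m, w)
  "mwmwmmwmwd" → prefix "mwmwmmw" already present; 3 new (m, w, d)
  "mwwddwmwwww" → prefix "mwwddw" already present; 5 new (m, w, w, w, w)
Total nodes = 11 + 9 + 5 + 2 + 9 + 0 + 1 + 6 + 3 + 4 + 3 + 5 = 58

58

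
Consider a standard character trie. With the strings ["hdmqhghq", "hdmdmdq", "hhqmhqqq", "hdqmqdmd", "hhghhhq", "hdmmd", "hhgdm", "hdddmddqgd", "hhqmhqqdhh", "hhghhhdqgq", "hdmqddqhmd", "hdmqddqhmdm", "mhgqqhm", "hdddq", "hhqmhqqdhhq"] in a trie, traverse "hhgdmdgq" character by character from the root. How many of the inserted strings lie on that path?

1

Walk "hhgdmdgq" from the root; an end-of-word marker is hit whenever a stored word is a prefix of "hhgdmdgq".
Prefixes of the query that are stored words: "hhgdm"
Count: 1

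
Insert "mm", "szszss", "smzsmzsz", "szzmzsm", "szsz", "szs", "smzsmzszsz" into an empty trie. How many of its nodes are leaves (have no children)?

4

A leaf is a node with no children — equivalently, the end of a word that is not a proper prefix of any other stored word.
Those words: "mm", "smzsmzszsz", "szszss", "szzmzsm"
Leaf count: 4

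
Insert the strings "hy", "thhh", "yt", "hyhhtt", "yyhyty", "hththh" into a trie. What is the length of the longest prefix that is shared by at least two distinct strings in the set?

2

Look for the deepest trie node that still has at least two words in its subtree.
e.g. "hy" and "hyhhtt" share the prefix "hy" of length 2; no pair shares a longer one.
Longest shared-prefix length: 2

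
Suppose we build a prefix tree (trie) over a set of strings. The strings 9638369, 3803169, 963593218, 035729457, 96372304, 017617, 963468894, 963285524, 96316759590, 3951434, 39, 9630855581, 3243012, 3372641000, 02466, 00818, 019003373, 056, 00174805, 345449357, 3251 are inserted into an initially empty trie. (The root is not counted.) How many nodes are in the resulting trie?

120

Count nodes per top-level branch (shared prefixes stored once):
  '0'-branch (00174805, 00818, 017617, 019003373, 02466, 035729457, 056): 37 nodes
  '3'-branch (3243012, 3251, 3372641000, 345449357, 3803169, 39, 3951434): 38 nodes
  '9'-branch (9630855581, 96316759590, 963285524, 963468894, 963593218, 96372304, 9638369): 45 nodes
Sum: 120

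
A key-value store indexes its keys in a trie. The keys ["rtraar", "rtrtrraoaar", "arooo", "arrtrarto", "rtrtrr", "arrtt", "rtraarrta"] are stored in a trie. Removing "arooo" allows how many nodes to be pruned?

3

After clearing the end-marker at "arooo", prune upward until reaching a node still needed by another word.
The suffix "ooo" (3 nodes) is used only by "arooo"; the node for "ar" still has the child "r", so pruning stops there.
Nodes removed: 3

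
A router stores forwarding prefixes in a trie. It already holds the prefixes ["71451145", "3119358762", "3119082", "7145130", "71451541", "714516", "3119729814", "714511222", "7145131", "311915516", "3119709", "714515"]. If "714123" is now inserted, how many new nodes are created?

3

The longest prefix of "714123" already in the trie is "714" (length 3).
So 6 − 3 = 3 new nodes.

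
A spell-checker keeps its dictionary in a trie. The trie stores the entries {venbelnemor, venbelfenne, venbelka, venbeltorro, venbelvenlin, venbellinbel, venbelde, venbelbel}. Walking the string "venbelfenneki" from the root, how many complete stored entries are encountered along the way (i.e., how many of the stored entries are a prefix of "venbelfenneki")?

Check each prefix of "venbelfenneki" against the stored set — each match is an end-marker on the path.
Prefixes of the query that are stored words: "venbelfenne"
Count: 1

1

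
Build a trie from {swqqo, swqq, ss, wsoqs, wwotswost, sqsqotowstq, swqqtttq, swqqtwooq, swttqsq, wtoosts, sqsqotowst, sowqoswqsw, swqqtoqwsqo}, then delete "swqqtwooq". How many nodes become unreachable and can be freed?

4

Walk "swqqtwooq" from the leaf back toward the root, removing each node that no remaining word uses.
The suffix "wooq" (4 nodes) is used only by "swqqtwooq"; the node for "swqqt" still has the child "t", so pruning stops there.
Nodes removed: 4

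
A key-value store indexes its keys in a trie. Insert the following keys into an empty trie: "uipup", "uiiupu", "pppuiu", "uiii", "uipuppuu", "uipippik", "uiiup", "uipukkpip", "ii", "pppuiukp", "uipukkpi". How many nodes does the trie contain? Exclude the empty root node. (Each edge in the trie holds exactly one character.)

33

Trie structure (* marks end of a word):
(root)
├─ i
│  └─ i *
├─ p
│  └─ p
│     └─ p
│        └─ u
│           └─ i
│              └─ u *
│                 └─ k
│                    └─ p *
└─ u
   └─ i
      ├─ i
      │  ├─ i *
      │  └─ u
      │     └─ p *
      │        └─ u *
      └─ p
         ├─ i
         │  └─ p
         │     └─ p
         │        └─ i
         │           └─ k *
         └─ u
            ├─ k
            │  └─ k
            │     └─ p
            │        └─ i *
            │           └─ p *
            └─ p *
               └─ p
                  └─ u
                     └─ u *
Counting every labelled node above: 33.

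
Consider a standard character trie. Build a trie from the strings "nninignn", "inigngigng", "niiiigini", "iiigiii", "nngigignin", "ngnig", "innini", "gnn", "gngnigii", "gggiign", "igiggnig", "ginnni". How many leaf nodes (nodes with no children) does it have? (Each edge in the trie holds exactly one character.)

12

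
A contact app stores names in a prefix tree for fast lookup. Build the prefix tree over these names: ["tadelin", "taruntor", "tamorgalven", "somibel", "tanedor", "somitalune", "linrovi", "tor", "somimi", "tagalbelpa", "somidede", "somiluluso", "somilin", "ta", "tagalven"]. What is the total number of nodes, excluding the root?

74

Count nodes per top-level branch (shared prefixes stored once):
  'l'-branch (linrovi): 7 nodes
  's'-branch (somibel, somidede, somilin, somiluluso, somimi, somitalune): 27 nodes
  't'-branch (ta, tadelin, tagalbelpa, tagalven, tamorgalven, tanedor, taruntor, tor): 40 nodes
Sum: 74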